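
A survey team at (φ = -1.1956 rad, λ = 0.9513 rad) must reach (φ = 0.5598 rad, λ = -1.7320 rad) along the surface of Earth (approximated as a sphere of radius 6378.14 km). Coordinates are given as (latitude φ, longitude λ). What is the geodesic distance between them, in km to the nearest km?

15650 km

Let φ₁ = -1.1956 rad, φ₂ = 0.5598 rad, and Δλ = -2.6833 rad.
Haversine: a = sin²(Δφ/2) + cos φ₁ cos φ₂ sin²(Δλ/2) = 0.5918 + (0.3665)(0.8474)(0.9484) = 0.88628.
Central angle c = 2·arcsin(√a) = 2.45365 rad.
Distance = R·c = 6378.14 × 2.4537 ≈ 15650 km.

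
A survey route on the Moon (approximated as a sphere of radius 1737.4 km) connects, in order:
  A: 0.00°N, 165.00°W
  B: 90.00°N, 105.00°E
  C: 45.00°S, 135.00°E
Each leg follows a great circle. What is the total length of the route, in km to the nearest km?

Leg A→B: central angle 1.5708 rad, distance 2729.1 km.
Leg B→C: central angle 2.3562 rad, distance 4093.7 km.
Total: 2729.1 + 4093.7 ≈ 6823 km.

6823 km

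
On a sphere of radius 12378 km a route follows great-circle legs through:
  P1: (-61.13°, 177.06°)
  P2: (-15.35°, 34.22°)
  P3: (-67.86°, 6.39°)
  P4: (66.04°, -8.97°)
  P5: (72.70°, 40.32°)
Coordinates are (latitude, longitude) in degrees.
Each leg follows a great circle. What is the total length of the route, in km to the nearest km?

66062 km

Leg P1→P2: central angle 1.7105 rad, distance 21172.5 km.
Leg P2→P3: central angle 0.9684 rad, distance 11987.3 km.
Leg P3→P4: central angle 2.3446 rad, distance 29021.6 km.
Leg P4→P5: central angle 0.3135 rad, distance 3880.7 km.
Total: 21172.5 + 11987.3 + 29021.6 + 3880.7 ≈ 66062 km.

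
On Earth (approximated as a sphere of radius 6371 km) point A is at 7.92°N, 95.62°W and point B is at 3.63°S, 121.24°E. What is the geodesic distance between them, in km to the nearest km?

15911 km

In radians: φ₁ = 0.1382, φ₂ = -0.0634, Δλ = -143.140° = -2.4983 rad.
cos c = sin φ₁ sin φ₂ + cos φ₁ cos φ₂ cos Δλ = (0.1378)(-0.0633) + (0.9905)(0.9980)(-0.8001) = -0.79961,
so c = arccos(-0.79961) = 2.49743 rad.
Distance = R·c = 6371 × 2.4974 ≈ 15911 km.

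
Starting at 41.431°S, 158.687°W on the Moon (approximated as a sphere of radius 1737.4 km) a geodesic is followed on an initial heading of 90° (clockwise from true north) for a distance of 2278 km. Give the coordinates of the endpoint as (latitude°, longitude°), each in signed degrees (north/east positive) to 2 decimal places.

-9.78°, -79.95°

Angular distance δ = d/R = 2278/1737.4 = 1.31115 rad; initial bearing θ = 1.5708 rad.
sin φ₂ = sin φ₁ cos δ + cos φ₁ sin δ cos θ = (-0.6617)(0.2567) + (0.7498)(0.9665)(0.0000) = -0.1699, so φ₂ = -9.78°.
Δλ = atan2(sin θ sin δ cos φ₁, cos δ − sin φ₁ sin φ₂) = atan2(0.7246, 0.1443) = 78.736°.
λ₂ = -158.687° + 78.736° = -79.95°.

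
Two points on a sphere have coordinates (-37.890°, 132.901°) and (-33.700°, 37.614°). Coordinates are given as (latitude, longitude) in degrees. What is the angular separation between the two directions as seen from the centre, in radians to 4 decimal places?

1.2867 rad

With latitudes φ₁ = -37.890°, φ₂ = -33.700° and longitude difference Δλ = -95.287°:
Haversine: a = sin²(Δφ/2) + cos φ₁ cos φ₂ sin²(Δλ/2) = 0.0013 + (0.7892)(0.8320)(0.5461) = 0.35987.
Central angle c = 2·arcsin(√a) = 1.28673 rad.
So the angular separation is 1.2867 rad.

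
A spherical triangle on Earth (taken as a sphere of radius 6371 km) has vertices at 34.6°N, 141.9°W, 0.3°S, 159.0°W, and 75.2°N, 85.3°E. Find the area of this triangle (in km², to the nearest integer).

14160800 km²

Side lengths (central angles): a = 1.6869, b = 1.1526, c = 0.6701 rad; semiperimeter s = 1.7548.
By l'Huilier's theorem, tan(E/4) = √[tan(s/2) tan((s−a)/2) tan((s−b)/2) tan((s−c)/2)], giving spherical excess E = 0.3489 rad.
Area = E·R² = 0.3489 × (6371)² ≈ 14160800 km².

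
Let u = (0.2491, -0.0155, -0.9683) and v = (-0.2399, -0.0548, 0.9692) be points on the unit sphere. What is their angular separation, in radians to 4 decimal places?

3.0707 rad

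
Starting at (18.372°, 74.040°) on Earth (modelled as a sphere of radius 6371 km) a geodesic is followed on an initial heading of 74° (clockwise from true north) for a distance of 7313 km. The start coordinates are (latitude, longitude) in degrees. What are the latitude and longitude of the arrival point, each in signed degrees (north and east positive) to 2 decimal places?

Angular distance δ = d/R = 7313/6371 = 1.14786 rad; initial bearing θ = 1.2915 rad.
sin φ₂ = sin φ₁ cos δ + cos φ₁ sin δ cos θ = (0.3152)(0.4104) + (0.9490)(0.9119)(0.2756) = 0.3679, so φ₂ = 21.59°.
Δλ = atan2(sin θ sin δ cos φ₁, cos δ − sin φ₁ sin φ₂) = atan2(0.8319, 0.2945) = 70.506°.
λ₂ = 74.040° + 70.506° = 144.55°.

21.59°, 144.55°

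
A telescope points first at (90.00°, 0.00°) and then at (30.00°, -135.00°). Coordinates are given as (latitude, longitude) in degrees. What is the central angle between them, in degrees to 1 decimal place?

With latitudes φ₁ = 90.000°, φ₂ = 30.000° and longitude difference Δλ = -135.000°:
cos c = sin φ₁ sin φ₂ + cos φ₁ cos φ₂ cos Δλ = (1.0000)(0.5000) + (0.0000)(0.8660)(-0.7071) = 0.50000,
so c = arccos(0.50000) = 1.04720 rad.
So the angular separation is 60.0°.

60.0°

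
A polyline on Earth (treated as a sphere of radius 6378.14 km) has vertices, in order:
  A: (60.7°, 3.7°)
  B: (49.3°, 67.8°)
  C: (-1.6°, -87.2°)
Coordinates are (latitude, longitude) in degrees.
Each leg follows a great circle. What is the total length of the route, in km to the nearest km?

Leg A→B: central angle 0.6426 rad, distance 4098.6 km.
Leg B→C: central angle 2.2293 rad, distance 14218.8 km.
Total: 4098.6 + 14218.8 ≈ 18317 km.

18317 km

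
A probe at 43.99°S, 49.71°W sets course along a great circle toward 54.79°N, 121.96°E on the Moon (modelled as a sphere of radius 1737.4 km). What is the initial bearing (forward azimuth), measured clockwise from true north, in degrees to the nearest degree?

Δλ = 171.670° = 2.9962 rad.
y = sin Δλ · cos φ₂ = (0.1449)(0.5766) = 0.0835
x = cos φ₁ sin φ₂ − sin φ₁ cos φ₂ cos Δλ = (0.7195)(0.8170) − (-0.6945)(0.5766)(-0.9895) = 0.1916
θ = atan2(y, x) = 23.55°, so the bearing is 24°.

24°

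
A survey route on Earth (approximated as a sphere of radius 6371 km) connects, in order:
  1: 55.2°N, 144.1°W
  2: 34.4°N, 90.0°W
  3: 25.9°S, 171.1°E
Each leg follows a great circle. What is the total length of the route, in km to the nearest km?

17064 km

Leg 1→2: central angle 0.7377 rad, distance 4699.6 km.
Leg 2→3: central angle 1.9408 rad, distance 12364.8 km.
Total: 4699.6 + 12364.8 ≈ 17064 km.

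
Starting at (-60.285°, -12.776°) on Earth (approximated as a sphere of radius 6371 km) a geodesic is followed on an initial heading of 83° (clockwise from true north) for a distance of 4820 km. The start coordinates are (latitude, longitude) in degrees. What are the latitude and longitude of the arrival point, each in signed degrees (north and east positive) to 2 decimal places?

Angular distance δ = d/R = 4820/6371 = 0.75655 rad; initial bearing θ = 1.4486 rad.
sin φ₂ = sin φ₁ cos δ + cos φ₁ sin δ cos θ = (-0.8685)(0.7272) + (0.4957)(0.6864)(0.1219) = -0.5901, so φ₂ = -36.17°.
Δλ = atan2(sin θ sin δ cos φ₁, cos δ − sin φ₁ sin φ₂) = atan2(0.3377, 0.2147) = 57.555°.
λ₂ = -12.776° + 57.555° = 44.78°.

-36.17°, 44.78°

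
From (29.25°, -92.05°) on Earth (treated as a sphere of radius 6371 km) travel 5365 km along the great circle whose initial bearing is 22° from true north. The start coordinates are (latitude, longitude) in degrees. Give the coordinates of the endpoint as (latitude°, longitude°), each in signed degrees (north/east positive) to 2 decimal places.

Angular distance δ = d/R = 5365/6371 = 0.84210 rad; initial bearing θ = 0.3840 rad.
sin φ₂ = sin φ₁ cos δ + cos φ₁ sin δ cos θ = (0.4886)(0.6659) + (0.8725)(0.7460)(0.9272) = 0.9289, so φ₂ = 68.26°.
Δλ = atan2(sin θ sin δ cos φ₁, cos δ − sin φ₁ sin φ₂) = atan2(0.2438, 0.2120) = 48.992°.
λ₂ = -92.050° + 48.992° = -43.06°.

68.26°, -43.06°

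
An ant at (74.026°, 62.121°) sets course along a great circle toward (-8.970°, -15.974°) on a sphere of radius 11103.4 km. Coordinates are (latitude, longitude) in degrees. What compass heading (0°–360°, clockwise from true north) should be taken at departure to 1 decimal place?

256.1°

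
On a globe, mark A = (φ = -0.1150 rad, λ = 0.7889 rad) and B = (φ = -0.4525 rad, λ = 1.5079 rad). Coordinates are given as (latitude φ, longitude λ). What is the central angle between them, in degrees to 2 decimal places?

With latitudes φ₁ = -6.589°, φ₂ = -25.926° and longitude difference Δλ = 41.196°:
cos c = sin φ₁ sin φ₂ + cos φ₁ cos φ₂ cos Δλ = (-0.1147)(-0.4372) + (0.9934)(0.8994)(0.7525) = 0.72243,
so c = arccos(0.72243) = 0.76348 rad.
So the angular separation is 43.74°.

43.74°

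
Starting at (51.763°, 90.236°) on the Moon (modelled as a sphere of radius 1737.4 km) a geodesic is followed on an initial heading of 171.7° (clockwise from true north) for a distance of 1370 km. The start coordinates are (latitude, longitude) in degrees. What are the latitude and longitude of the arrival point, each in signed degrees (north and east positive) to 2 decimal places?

Angular distance δ = d/R = 1370/1737.4 = 0.78853 rad; initial bearing θ = 2.9967 rad.
sin φ₂ = sin φ₁ cos δ + cos φ₁ sin δ cos θ = (0.7855)(0.7049) + (0.6189)(0.7093)(-0.9895) = 0.1192, so φ₂ = 6.85°.
Δλ = atan2(sin θ sin δ cos φ₁, cos δ − sin φ₁ sin φ₂) = atan2(0.0634, 0.6112) = 5.919°.
λ₂ = 90.236° + 5.919° = 96.16°.

6.85°, 96.16°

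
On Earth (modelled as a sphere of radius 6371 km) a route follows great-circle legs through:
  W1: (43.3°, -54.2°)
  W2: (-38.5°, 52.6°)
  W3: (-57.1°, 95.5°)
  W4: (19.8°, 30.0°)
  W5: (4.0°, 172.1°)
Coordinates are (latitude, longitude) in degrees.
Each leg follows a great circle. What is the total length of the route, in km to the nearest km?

Leg W1→W2: central angle 2.2038 rad, distance 14040.3 km.
Leg W2→W3: central angle 0.5843 rad, distance 3722.9 km.
Leg W3→W4: central angle 1.6433 rad, distance 10469.7 km.
Leg W4→W5: central angle 2.3703 rad, distance 15101.1 km.
Total: 14040.3 + 3722.9 + 10469.7 + 15101.1 ≈ 43334 km.

43334 km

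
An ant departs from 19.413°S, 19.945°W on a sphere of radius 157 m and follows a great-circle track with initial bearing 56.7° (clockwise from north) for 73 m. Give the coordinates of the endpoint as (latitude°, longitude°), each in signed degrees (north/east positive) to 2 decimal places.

Angular distance δ = d/R = 73/157 = 0.46497 rad; initial bearing θ = 0.9896 rad.
sin φ₂ = sin φ₁ cos δ + cos φ₁ sin δ cos θ = (-0.3324)(0.8938) + (0.9431)(0.4484)(0.5490) = -0.0649, so φ₂ = -3.72°.
Δλ = atan2(sin θ sin δ cos φ₁, cos δ − sin φ₁ sin φ₂) = atan2(0.3535, 0.8723) = 22.059°.
λ₂ = -19.945° + 22.059° = 2.11°.

-3.72°, 2.11°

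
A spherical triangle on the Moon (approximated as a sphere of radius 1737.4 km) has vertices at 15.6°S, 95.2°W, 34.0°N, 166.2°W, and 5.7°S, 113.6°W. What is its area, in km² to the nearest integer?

164547 km²

Side lengths (central angles): a = 1.1091, b = 0.3594, c = 1.4610 rad; semiperimeter s = 1.4647.
By l'Huilier's theorem, tan(E/4) = √[tan(s/2) tan((s−a)/2) tan((s−b)/2) tan((s−c)/2)], giving spherical excess E = 0.0545 rad.
Area = E·R² = 0.0545 × (1737.4)² ≈ 164547 km².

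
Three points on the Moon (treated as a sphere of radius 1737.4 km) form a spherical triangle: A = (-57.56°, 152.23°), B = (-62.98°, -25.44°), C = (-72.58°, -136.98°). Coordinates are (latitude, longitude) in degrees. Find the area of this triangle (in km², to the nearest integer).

Side lengths (central angles): a = 0.6434, b = 0.5393, c = 1.0375 rad; semiperimeter s = 1.1101.
By l'Huilier's theorem, tan(E/4) = √[tan(s/2) tan((s−a)/2) tan((s−b)/2) tan((s−c)/2)], giving spherical excess E = 0.1584 rad.
Area = E·R² = 0.1584 × (1737.4)² ≈ 478146 km².

478146 km²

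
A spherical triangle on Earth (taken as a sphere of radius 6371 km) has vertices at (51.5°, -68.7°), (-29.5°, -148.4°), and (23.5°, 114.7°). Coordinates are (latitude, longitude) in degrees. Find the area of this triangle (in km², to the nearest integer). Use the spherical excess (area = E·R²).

112267695 km²

Side lengths (central angles): a = 1.8674, b = 1.8316, c = 1.8635 rad; semiperimeter s = 2.7812.
By l'Huilier's theorem, tan(E/4) = √[tan(s/2) tan((s−a)/2) tan((s−b)/2) tan((s−c)/2)], giving spherical excess E = 2.7659 rad.
Area = E·R² = 2.7659 × (6371)² ≈ 112267695 km².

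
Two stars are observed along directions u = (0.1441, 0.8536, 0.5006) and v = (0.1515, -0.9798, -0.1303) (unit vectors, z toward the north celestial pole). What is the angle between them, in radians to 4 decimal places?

2.6462 rad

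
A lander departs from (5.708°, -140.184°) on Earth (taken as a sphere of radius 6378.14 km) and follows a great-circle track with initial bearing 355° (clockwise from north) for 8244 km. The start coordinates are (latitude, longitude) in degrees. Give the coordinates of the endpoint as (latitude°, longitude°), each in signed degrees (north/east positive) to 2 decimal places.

78.65°, -165.39°

Angular distance δ = d/R = 8244/6378.14 = 1.29254 rad; initial bearing θ = 6.1959 rad.
sin φ₂ = sin φ₁ cos δ + cos φ₁ sin δ cos θ = (0.0995)(0.2747) + (0.9950)(0.9615)(0.9962) = 0.9804, so φ₂ = 78.65°.
Δλ = atan2(sin θ sin δ cos φ₁, cos δ − sin φ₁ sin φ₂) = atan2(-0.0834, 0.1772) = -25.205°.
λ₂ = -140.184° − 25.205° = -165.39°.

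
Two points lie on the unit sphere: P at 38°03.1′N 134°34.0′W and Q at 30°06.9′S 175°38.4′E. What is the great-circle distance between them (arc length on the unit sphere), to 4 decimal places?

1.4400

In radians: φ₁ = 0.6641, φ₂ = -0.5256, Δλ = -49.793° = -0.8691 rad.
cos c = sin φ₁ sin φ₂ + cos φ₁ cos φ₂ cos Δλ = (0.6164)(-0.5017) + (0.7875)(0.8650)(0.6455) = 0.13047,
so c = arccos(0.13047) = 1.43996 rad.
On the unit sphere the arc length equals the central angle: 1.4400.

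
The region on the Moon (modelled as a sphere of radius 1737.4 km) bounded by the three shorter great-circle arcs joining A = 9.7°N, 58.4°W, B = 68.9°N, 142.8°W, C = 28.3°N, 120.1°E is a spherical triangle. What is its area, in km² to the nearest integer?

1755784 km²

Side lengths (central angles): a = 1.1559, b = 2.4779, c = 1.3778 rad; semiperimeter s = 2.5058.
By l'Huilier's theorem, tan(E/4) = √[tan(s/2) tan((s−a)/2) tan((s−b)/2) tan((s−c)/2)], giving spherical excess E = 0.5817 rad.
Area = E·R² = 0.5817 × (1737.4)² ≈ 1755784 km².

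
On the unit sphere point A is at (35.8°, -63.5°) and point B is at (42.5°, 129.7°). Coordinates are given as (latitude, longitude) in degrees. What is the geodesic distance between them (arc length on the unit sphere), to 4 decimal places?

1.7589

Let φ₁ = 0.6248 rad, φ₂ = 0.7418 rad, and Δλ = -2.9112 rad.
Haversine: a = sin²(Δφ/2) + cos φ₁ cos φ₂ sin²(Δλ/2) = 0.0034 + (0.8111)(0.7373)(0.9868) = 0.59349.
Central angle c = 2·arcsin(√a) = 1.75889 rad.
On the unit sphere the arc length equals the central angle: 1.7589.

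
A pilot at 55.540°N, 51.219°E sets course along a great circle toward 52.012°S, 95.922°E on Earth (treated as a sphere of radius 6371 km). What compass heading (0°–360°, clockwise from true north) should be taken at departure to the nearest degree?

152°

Δλ = 44.703° = 0.7802 rad.
y = sin Δλ · cos φ₂ = (0.7034)(0.6155) = 0.4330
x = cos φ₁ sin φ₂ − sin φ₁ cos φ₂ cos Δλ = (0.5658)(-0.7881) − (0.8245)(0.6155)(0.7108) = -0.8067
θ = atan2(y, x) = 151.78°, so the bearing is 152°.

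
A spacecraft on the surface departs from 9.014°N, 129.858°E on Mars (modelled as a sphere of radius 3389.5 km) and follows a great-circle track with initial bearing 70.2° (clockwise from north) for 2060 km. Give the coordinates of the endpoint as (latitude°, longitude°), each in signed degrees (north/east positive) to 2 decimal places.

18.64°, 164.40°

Angular distance δ = d/R = 2060/3389.5 = 0.60776 rad; initial bearing θ = 1.2252 rad.
sin φ₂ = sin φ₁ cos δ + cos φ₁ sin δ cos θ = (0.1567)(0.8209) + (0.9877)(0.5710)(0.3387) = 0.3197, so φ₂ = 18.64°.
Δλ = atan2(sin θ sin δ cos φ₁, cos δ − sin φ₁ sin φ₂) = atan2(0.5306, 0.7708) = 34.543°.
λ₂ = 129.858° + 34.543° = 164.40°.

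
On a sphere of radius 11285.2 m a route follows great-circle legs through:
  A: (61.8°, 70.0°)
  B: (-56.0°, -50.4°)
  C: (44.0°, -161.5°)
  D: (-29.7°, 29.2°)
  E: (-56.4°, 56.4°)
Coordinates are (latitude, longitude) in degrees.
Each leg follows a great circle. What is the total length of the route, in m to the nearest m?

Leg A→B: central angle 2.6147 rad, distance 29506.9 m.
Leg B→C: central angle 2.3756 rad, distance 26809.3 m.
Leg C→D: central angle 2.8513 rad, distance 32177.1 m.
Leg D→E: central angle 0.5731 rad, distance 6467.7 m.
Total: 29506.9 + 26809.3 + 32177.1 + 6467.7 ≈ 94961 m.

94961 m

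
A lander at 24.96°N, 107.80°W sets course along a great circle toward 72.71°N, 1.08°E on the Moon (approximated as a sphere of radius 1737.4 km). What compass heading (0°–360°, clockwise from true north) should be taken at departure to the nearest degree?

17°

With φ₁ = 0.4356, φ₂ = 1.2690, Δλ = 1.9003 rad, the forward-azimuth formula gives
θ = atan2( sin Δλ cos φ₂ , cos φ₁ sin φ₂ − sin φ₁ cos φ₂ cos Δλ ) = atan2(0.2812, 0.9062) = 17.24°.
So the initial bearing is 17°.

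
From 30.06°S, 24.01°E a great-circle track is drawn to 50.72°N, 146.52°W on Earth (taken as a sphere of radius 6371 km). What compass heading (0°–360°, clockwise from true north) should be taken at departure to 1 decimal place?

Δλ = -170.530° = -2.9763 rad.
y = sin Δλ · cos φ₂ = (-0.1645)(0.6331) = -0.1042
x = cos φ₁ sin φ₂ − sin φ₁ cos φ₂ cos Δλ = (0.8655)(0.7741) − (-0.5009)(0.6331)(-0.9864) = 0.3571
θ = atan2(y, x) = -16.26°; adding 360° gives 343.7°.

343.7°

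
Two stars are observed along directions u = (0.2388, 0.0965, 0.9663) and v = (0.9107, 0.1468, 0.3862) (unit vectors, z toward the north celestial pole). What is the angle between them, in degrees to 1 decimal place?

u·v = 0.6048; |u| = 1.0000, |v| = 1.0000.
cos θ = (u·v)/(|u||v|) = 0.6048, so θ = 52.8°.

52.8°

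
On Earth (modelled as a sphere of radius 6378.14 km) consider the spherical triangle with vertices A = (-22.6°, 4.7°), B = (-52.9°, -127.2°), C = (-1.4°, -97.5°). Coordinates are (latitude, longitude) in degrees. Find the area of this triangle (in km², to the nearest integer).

Side lengths (central angles): a = 0.9964, b = 1.7575, c = 1.6362 rad; semiperimeter s = 2.1951.
By l'Huilier's theorem, tan(E/4) = √[tan(s/2) tan((s−a)/2) tan((s−b)/2) tan((s−c)/2)], giving spherical excess E = 1.1355 rad.
Area = E·R² = 1.1355 × (6378.14)² ≈ 46192513 km².

46192513 km²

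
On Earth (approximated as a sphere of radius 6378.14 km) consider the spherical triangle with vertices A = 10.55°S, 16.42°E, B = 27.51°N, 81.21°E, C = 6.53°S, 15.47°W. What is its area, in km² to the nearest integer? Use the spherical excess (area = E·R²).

12578375 km²

Side lengths (central angles): a = 1.7265, b = 0.5546, c = 1.2799 rad; semiperimeter s = 1.7805.
By l'Huilier's theorem, tan(E/4) = √[tan(s/2) tan((s−a)/2) tan((s−b)/2) tan((s−c)/2)], giving spherical excess E = 0.3092 rad.
Area = E·R² = 0.3092 × (6378.14)² ≈ 12578375 km².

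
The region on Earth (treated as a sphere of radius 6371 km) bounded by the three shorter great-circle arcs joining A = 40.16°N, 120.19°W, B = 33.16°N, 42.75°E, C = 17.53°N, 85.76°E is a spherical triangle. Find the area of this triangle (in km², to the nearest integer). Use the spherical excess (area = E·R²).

Side lengths (central angles): a = 0.7250, b = 2.0499, c = 1.8327 rad; semiperimeter s = 2.3038.
By l'Huilier's theorem, tan(E/4) = √[tan(s/2) tan((s−a)/2) tan((s−b)/2) tan((s−c)/2)], giving spherical excess E = 1.0300 rad.
Area = E·R² = 1.0300 × (6371)² ≈ 41808698 km².

41808698 km²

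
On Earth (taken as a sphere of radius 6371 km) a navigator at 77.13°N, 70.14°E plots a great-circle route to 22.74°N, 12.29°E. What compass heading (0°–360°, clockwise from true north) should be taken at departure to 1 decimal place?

Δλ = -57.850° = -1.0097 rad.
y = sin Δλ · cos φ₂ = (-0.8467)(0.9223) = -0.7808
x = cos φ₁ sin φ₂ − sin φ₁ cos φ₂ cos Δλ = (0.2227)(0.3866) − (0.9749)(0.9223)(0.5321) = -0.3923
θ = atan2(y, x) = -116.68°; adding 360° gives 243.3°.

243.3°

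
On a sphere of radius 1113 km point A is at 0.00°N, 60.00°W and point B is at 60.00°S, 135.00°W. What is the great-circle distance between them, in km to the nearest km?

1604 km

With latitudes φ₁ = 0.000°, φ₂ = -60.000° and longitude difference Δλ = -75.000°:
cos c = sin φ₁ sin φ₂ + cos φ₁ cos φ₂ cos Δλ = (0.0000)(-0.8660) + (1.0000)(0.5000)(0.2588) = 0.12941,
so c = arccos(0.12941) = 1.44102 rad.
Distance = R·c = 1113 × 1.4410 ≈ 1604 km.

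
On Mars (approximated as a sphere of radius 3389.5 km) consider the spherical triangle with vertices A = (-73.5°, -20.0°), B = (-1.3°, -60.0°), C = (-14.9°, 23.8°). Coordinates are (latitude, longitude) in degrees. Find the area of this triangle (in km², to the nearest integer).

10371414 km²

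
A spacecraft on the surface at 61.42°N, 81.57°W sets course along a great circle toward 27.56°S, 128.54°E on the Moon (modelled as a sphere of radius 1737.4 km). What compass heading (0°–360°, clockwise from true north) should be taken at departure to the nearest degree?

Δλ = -149.890° = -2.6161 rad.
y = sin Δλ · cos φ₂ = (-0.5017)(0.8865) = -0.4447
x = cos φ₁ sin φ₂ − sin φ₁ cos φ₂ cos Δλ = (0.4784)(-0.4627) − (0.8782)(0.8865)(-0.8651) = 0.4521
θ = atan2(y, x) = -44.53°; adding 360° gives 315°.

315°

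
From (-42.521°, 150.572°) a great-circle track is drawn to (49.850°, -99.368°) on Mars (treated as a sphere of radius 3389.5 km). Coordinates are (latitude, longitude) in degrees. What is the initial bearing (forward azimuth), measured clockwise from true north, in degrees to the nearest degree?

With φ₁ = -0.7421, φ₂ = 0.8700, Δλ = 1.9209 rad, the forward-azimuth formula gives
θ = atan2( sin Δλ cos φ₂ , cos φ₁ sin φ₂ − sin φ₁ cos φ₂ cos Δλ ) = atan2(0.6057, 0.4139) = 55.65°.
So the initial bearing is 56°.

56°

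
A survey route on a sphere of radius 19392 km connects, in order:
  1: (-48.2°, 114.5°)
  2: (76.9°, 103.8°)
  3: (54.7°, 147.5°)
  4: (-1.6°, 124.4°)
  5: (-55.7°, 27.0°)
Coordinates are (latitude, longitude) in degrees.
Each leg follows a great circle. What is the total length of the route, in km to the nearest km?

Leg 1→2: central angle 2.1866 rad, distance 42403.0 km.
Leg 2→3: central angle 0.4744 rad, distance 9198.7 km.
Leg 3→4: central angle 1.0373 rad, distance 20115.7 km.
Leg 4→5: central angle 1.6203 rad, distance 31420.9 km.
Total: 42403.0 + 9198.7 + 20115.7 + 31420.9 ≈ 103138 km.

103138 km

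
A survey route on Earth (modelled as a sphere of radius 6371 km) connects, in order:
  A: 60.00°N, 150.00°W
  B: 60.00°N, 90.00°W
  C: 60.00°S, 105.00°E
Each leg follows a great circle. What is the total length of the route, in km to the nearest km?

Leg A→B: central angle 0.5054 rad, distance 3219.7 km.
Leg B→C: central angle 3.0110 rad, distance 19182.9 km.
Total: 3219.7 + 19182.9 ≈ 22403 km.

22403 km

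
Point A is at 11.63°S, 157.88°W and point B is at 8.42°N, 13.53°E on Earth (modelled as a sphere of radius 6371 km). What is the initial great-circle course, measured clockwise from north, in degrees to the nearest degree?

Δλ = 171.410° = 2.9917 rad.
y = sin Δλ · cos φ₂ = (0.1494)(0.9892) = 0.1478
x = cos φ₁ sin φ₂ − sin φ₁ cos φ₂ cos Δλ = (0.9795)(0.1464) − (-0.2016)(0.9892)(-0.9888) = -0.0538
θ = atan2(y, x) = 109.99°, so the bearing is 110°.

110°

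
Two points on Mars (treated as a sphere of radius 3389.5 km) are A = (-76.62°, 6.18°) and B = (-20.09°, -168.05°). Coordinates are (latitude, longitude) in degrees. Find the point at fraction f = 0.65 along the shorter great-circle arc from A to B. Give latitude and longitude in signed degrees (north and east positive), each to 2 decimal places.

-49.21°, -167.05°

Central angle δ = 1.4526 rad. Interpolating on the sphere with fraction f = 0.65:
P = [sin((1−f)δ)·A + sin(fδ)·B] / sin δ = 0.4902·A + 0.8157·B in Cartesian coordinates,
giving P = (-0.6367, -0.1464, -0.7571), i.e. latitude -49.21°, longitude -167.05°.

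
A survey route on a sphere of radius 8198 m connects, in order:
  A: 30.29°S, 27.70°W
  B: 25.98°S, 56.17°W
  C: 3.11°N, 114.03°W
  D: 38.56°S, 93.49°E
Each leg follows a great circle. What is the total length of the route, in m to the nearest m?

Leg A→B: central angle 0.4434 rad, distance 3634.9 m.
Leg B→C: central angle 1.0998 rad, distance 9016.3 m.
Leg C→D: central angle 2.3837 rad, distance 19541.4 m.
Total: 3634.9 + 9016.3 + 19541.4 ≈ 32193 m.

32193 m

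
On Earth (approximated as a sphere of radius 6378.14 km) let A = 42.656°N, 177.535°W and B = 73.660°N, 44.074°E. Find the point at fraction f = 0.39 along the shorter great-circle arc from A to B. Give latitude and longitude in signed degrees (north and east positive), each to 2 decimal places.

Central angle δ = 1.0524 rad. Interpolating on the sphere with fraction f = 0.39:
P = [sin((1−f)δ)·A + sin(fδ)·B] / sin δ = 0.6893·A + 0.4594·B in Cartesian coordinates,
giving P = (-0.4136, 0.0681, 0.9079), i.e. latitude 65.22°, longitude 170.65°.

65.22°, 170.65°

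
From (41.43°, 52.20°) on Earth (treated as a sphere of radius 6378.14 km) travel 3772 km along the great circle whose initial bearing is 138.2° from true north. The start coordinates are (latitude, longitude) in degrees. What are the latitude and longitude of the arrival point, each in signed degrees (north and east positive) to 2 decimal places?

13.75°, 74.69°

Angular distance δ = d/R = 3772/6378.14 = 0.59139 rad; initial bearing θ = 2.4120 rad.
sin φ₂ = sin φ₁ cos δ + cos φ₁ sin δ cos θ = (0.6617)(0.8302) + (0.7498)(0.5575)(-0.7455) = 0.2377, so φ₂ = 13.75°.
Δλ = atan2(sin θ sin δ cos φ₁, cos δ − sin φ₁ sin φ₂) = atan2(0.2786, 0.6729) = 22.493°.
λ₂ = 52.200° + 22.493° = 74.69°.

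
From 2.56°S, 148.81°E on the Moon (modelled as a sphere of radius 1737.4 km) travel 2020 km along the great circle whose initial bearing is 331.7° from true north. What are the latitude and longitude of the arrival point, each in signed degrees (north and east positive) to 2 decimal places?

52.15°, 103.64°

Angular distance δ = d/R = 2020/1737.4 = 1.16266 rad; initial bearing θ = 5.7893 rad.
sin φ₂ = sin φ₁ cos δ + cos φ₁ sin δ cos θ = (-0.0447)(0.3969) + (0.9990)(0.9179)(0.8805) = 0.7896, so φ₂ = 52.15°.
Δλ = atan2(sin θ sin δ cos φ₁, cos δ − sin φ₁ sin φ₂) = atan2(-0.4347, 0.4322) = -45.168°.
λ₂ = 148.810° − 45.168° = 103.64°.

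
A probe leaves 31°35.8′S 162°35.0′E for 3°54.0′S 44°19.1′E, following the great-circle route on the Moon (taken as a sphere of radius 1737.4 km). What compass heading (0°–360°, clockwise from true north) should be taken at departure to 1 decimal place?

With φ₁ = -0.5515, φ₂ = -0.0681, Δλ = -2.0641 rad, the forward-azimuth formula gives
θ = atan2( sin Δλ cos φ₂ , cos φ₁ sin φ₂ − sin φ₁ cos φ₂ cos Δλ ) = atan2(-0.8787, -0.3055) = -109.17°.
Adding 360° brings this into [0°, 360°): 250.8°.

250.8°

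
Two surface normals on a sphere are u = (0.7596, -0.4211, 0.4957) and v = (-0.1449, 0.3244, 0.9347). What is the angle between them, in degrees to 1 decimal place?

u·v = 0.2167; |u| = 1.0000, |v| = 0.9999.
cos θ = (u·v)/(|u||v|) = 0.2167, so θ = 77.5°.

77.5°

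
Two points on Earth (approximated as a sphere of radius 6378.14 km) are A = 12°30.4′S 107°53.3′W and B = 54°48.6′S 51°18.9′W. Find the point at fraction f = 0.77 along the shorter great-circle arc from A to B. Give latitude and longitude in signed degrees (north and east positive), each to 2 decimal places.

-47.97°, -71.01°

The central angle between A and B is δ = 1.0623 rad.
With f = 0.77, the slerp weights are sin((1−f)δ)/sin δ = 0.2769 and sin(fδ)/sin δ = 0.8355.
Weighted sum of the unit vectors: (0.2769)·(-0.2999,-0.9291,-0.2166) + (0.8355)·(0.3602,-0.4498,-0.8172) = (0.2179, -0.6331, -0.7427).
Converting back: φ = atan2(z, √(x²+y²)) = -47.97°, λ = atan2(y, x) = -71.01°.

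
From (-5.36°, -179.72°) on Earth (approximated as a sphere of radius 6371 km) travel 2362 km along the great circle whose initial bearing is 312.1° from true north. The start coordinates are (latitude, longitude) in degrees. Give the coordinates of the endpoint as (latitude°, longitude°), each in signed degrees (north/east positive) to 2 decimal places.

8.90°, 164.49°

Angular distance δ = d/R = 2362/6371 = 0.37074 rad; initial bearing θ = 5.4472 rad.
sin φ₂ = sin φ₁ cos δ + cos φ₁ sin δ cos θ = (-0.0934)(0.9321) + (0.9956)(0.3623)(0.6704) = 0.1548, so φ₂ = 8.90°.
Δλ = atan2(sin θ sin δ cos φ₁, cos δ − sin φ₁ sin φ₂) = atan2(-0.2676, 0.9465) = -15.789°.
λ₂ = -179.720° − 15.789° = -195.51° → 164.49° after wrapping to (−180°, 180°].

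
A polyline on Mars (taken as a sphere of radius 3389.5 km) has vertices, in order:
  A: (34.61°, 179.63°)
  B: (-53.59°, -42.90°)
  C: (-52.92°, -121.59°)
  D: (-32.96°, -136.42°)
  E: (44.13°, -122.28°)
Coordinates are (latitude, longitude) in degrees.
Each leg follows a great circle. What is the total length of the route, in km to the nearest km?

17165 km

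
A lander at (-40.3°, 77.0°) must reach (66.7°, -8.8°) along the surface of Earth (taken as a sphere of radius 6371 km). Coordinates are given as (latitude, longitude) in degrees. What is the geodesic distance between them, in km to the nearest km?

In radians: φ₁ = -0.7034, φ₂ = 1.1641, Δλ = -85.800° = -1.4975 rad.
cos c = sin φ₁ sin φ₂ + cos φ₁ cos φ₂ cos Δλ = (-0.6468)(0.9184) + (0.7627)(0.3955)(0.0732) = -0.57195,
so c = arccos(-0.57195) = 2.17967 rad.
Distance = R·c = 6371 × 2.1797 ≈ 13887 km.

13887 km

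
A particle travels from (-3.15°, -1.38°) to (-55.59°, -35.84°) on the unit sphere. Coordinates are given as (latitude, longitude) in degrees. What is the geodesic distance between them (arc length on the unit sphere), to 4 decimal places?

1.0349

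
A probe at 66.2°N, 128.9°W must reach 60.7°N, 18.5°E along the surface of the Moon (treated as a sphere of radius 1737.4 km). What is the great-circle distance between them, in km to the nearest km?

With latitudes φ₁ = 66.200°, φ₂ = 60.700° and longitude difference Δλ = 147.400°:
cos c = sin φ₁ sin φ₂ + cos φ₁ cos φ₂ cos Δλ = (0.9150)(0.8721) + (0.4035)(0.4894)(-0.8425) = 0.63153,
so c = arccos(0.63153) = 0.88727 rad.
Distance = R·c = 1737.4 × 0.8873 ≈ 1542 km.

1542 km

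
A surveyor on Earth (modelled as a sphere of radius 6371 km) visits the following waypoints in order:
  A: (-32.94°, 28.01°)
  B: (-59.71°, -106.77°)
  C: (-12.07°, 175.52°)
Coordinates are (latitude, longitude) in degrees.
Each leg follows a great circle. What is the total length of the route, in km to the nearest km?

17073 km

Leg A→B: central angle 1.3986 rad, distance 8910.4 km.
Leg B→C: central angle 1.2812 rad, distance 8162.6 km.
Total: 8910.4 + 8162.6 ≈ 17073 km.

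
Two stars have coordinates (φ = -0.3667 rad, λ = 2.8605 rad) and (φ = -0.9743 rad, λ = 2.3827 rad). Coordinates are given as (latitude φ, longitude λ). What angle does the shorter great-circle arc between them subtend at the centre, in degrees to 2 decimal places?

40.33°

In radians: φ₁ = -0.3667, φ₂ = -0.9743, Δλ = -27.376° = -0.4778 rad.
cos c = sin φ₁ sin φ₂ + cos φ₁ cos φ₂ cos Δλ = (-0.3585)(-0.8273) + (0.9335)(0.5617)(0.8880) = 0.76229,
so c = arccos(0.76229) = 0.70395 rad.
So the angular separation is 40.33°.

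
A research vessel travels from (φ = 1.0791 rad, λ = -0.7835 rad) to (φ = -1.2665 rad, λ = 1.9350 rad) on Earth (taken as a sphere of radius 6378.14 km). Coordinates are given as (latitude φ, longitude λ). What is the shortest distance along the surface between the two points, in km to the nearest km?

In radians: φ₁ = 1.0791, φ₂ = -1.2665, Δλ = 155.759° = 2.7185 rad.
cos c = sin φ₁ sin φ₂ + cos φ₁ cos φ₂ cos Δλ = (0.8815)(-0.9541) + (0.4721)(0.2996)(-0.9118) = -0.97002,
so c = arccos(-0.97002) = 2.89610 rad.
Distance = R·c = 6378.14 × 2.8961 ≈ 18472 km.

18472 km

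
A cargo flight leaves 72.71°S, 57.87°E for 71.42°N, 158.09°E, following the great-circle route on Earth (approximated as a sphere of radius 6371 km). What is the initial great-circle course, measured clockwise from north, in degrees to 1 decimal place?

54.0°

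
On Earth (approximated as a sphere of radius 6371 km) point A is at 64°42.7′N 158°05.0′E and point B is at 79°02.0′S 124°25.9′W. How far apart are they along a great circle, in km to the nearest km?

16731 km

With latitudes φ₁ = 64.712°, φ₂ = -79.033° and longitude difference Δλ = 77.485°:
cos c = sin φ₁ sin φ₂ + cos φ₁ cos φ₂ cos Δλ = (0.9042)(-0.9817) + (0.4272)(0.1902)(0.2167) = -0.87005,
so c = arccos(-0.87005) = 2.62610 rad.
Distance = R·c = 6371 × 2.6261 ≈ 16731 km.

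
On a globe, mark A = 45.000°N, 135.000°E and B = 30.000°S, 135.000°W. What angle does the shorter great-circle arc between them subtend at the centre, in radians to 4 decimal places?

1.9322 rad

With latitudes φ₁ = 45.000°, φ₂ = -30.000° and longitude difference Δλ = 90.000°:
Haversine: a = sin²(Δφ/2) + cos φ₁ cos φ₂ sin²(Δλ/2) = 0.3706 + (0.7071)(0.8660)(0.5000) = 0.67678.
Central angle c = 2·arcsin(√a) = 1.93216 rad.
So the angular separation is 1.9322 rad.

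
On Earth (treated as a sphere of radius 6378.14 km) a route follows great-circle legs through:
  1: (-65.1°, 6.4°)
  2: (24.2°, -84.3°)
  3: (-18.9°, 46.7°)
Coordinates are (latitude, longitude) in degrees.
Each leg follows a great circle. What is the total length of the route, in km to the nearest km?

Leg 1→2: central angle 1.9568 rad, distance 12480.9 km.
Leg 2→3: central angle 2.3447 rad, distance 14954.7 km.
Total: 12480.9 + 14954.7 ≈ 27436 km.

27436 km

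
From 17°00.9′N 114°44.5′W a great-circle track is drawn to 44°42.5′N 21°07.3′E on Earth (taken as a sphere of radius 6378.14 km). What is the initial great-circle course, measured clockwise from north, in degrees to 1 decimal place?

Δλ = 135.863° = 2.3713 rad.
y = sin Δλ · cos φ₂ = (0.6964)(0.7107) = 0.4949
x = cos φ₁ sin φ₂ − sin φ₁ cos φ₂ cos Δλ = (0.9562)(0.7035) − (0.2926)(0.7107)(-0.7177) = 0.8220
θ = atan2(y, x) = 31.05°, so the bearing is 31.1°.

31.1°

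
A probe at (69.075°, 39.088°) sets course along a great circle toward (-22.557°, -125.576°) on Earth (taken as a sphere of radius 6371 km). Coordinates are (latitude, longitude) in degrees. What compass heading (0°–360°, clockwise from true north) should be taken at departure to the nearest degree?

341°

With φ₁ = 1.2056, φ₂ = -0.3937, Δλ = -2.8739 rad, the forward-azimuth formula gives
θ = atan2( sin Δλ cos φ₂ , cos φ₁ sin φ₂ − sin φ₁ cos φ₂ cos Δλ ) = atan2(-0.2442, 0.6949) = -19.37°.
Adding 360° brings this into [0°, 360°): 341°.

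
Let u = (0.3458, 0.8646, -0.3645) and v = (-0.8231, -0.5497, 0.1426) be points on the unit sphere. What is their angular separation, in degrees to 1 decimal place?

u·v = -0.8119; |u| = 1.0000, |v| = 1.0000.
cos θ = (u·v)/(|u||v|) = -0.8119, so θ = 144.3°.

144.3°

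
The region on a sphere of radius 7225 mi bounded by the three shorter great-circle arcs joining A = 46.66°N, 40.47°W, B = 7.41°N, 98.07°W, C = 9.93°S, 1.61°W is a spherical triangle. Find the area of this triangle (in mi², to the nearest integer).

Side lengths (central angles): a = 1.7033, b = 1.1582, c = 1.0945 rad; semiperimeter s = 1.9780.
By l'Huilier's theorem, tan(E/4) = √[tan(s/2) tan((s−a)/2) tan((s−b)/2) tan((s−c)/2)], giving spherical excess E = 0.8195 rad.
Area = E·R² = 0.8195 × (7225)² ≈ 42780985 mi².

42780985 mi²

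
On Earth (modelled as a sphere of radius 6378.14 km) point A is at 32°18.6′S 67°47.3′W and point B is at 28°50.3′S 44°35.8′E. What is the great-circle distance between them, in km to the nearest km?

With latitudes φ₁ = -32.310°, φ₂ = -28.838° and longitude difference Δλ = 112.385°:
cos c = sin φ₁ sin φ₂ + cos φ₁ cos φ₂ cos Δλ = (-0.5345)(-0.4823) + (0.8452)(0.8760)(-0.3808) = -0.02414,
so c = arccos(-0.02414) = 1.59494 rad.
Distance = R·c = 6378.14 × 1.5949 ≈ 10173 km.

10173 km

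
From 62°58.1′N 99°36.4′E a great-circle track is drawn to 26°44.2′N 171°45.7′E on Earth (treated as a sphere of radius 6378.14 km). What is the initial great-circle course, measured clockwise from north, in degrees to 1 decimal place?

With φ₁ = 1.0990, φ₂ = 0.4666, Δλ = 1.2593 rad, the forward-azimuth formula gives
θ = atan2( sin Δλ cos φ₂ , cos φ₁ sin φ₂ − sin φ₁ cos φ₂ cos Δλ ) = atan2(0.8501, -0.0393) = 92.65°.
So the initial bearing is 92.6°.

92.6°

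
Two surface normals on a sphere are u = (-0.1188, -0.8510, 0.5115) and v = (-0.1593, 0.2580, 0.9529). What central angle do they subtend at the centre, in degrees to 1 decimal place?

u·v = 0.2868; |u| = 1.0000, |v| = 1.0000.
cos θ = (u·v)/(|u||v|) = 0.2868, so θ = 73.3°.

73.3°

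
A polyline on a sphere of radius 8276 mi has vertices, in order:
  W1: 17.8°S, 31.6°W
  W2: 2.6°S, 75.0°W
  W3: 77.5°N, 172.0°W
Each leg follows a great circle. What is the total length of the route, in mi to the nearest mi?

20110 mi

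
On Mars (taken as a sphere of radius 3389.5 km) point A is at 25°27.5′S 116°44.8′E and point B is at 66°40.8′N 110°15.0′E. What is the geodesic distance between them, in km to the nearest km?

5458 km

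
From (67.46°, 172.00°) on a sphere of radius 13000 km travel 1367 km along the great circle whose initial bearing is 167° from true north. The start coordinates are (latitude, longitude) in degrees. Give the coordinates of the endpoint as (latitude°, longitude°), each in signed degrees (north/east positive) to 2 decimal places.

61.56°, 174.84°

Angular distance δ = d/R = 1367/13000 = 0.10515 rad; initial bearing θ = 2.9147 rad.
sin φ₂ = sin φ₁ cos δ + cos φ₁ sin δ cos θ = (0.9236)(0.9945) + (0.3833)(0.1050)(-0.9744) = 0.8793, so φ₂ = 61.56°.
Δλ = atan2(sin θ sin δ cos φ₁, cos δ − sin φ₁ sin φ₂) = atan2(0.0091, 0.1823) = 2.842°.
λ₂ = 172.000° + 2.842° = 174.84°.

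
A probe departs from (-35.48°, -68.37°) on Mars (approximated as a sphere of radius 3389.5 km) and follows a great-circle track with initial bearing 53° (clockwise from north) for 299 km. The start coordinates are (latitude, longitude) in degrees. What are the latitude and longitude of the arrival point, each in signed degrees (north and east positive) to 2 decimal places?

Angular distance δ = d/R = 299/3389.5 = 0.08821 rad; initial bearing θ = 0.9250 rad.
sin φ₂ = sin φ₁ cos δ + cos φ₁ sin δ cos θ = (-0.5804)(0.9961) + (0.8143)(0.0881)(0.6018) = -0.5350, so φ₂ = -32.34°.
Δλ = atan2(sin θ sin δ cos φ₁, cos δ − sin φ₁ sin φ₂) = atan2(0.0573, 0.6856) = 4.777°.
λ₂ = -68.370° + 4.777° = -63.59°.

-32.34°, -63.59°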